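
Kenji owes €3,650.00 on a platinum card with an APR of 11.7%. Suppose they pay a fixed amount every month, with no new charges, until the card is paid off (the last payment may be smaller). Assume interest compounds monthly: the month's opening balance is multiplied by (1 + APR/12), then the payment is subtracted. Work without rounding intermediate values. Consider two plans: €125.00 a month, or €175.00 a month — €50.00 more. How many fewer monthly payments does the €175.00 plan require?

11 fewer payments

Monthly rate r = 11.7%/12 = 0.975% = 0.00975.
At €125.00/mo: n = ⌈−ln(1 − rB₀/P)/ln(1+r)⌉ = 35 payments (last €66.61); total interest = total paid − €3,650.00 = €666.61.
At €175.00/mo: 24 payments (last €75.69); total interest €450.69.
Payments saved = 35 − 24 = 11.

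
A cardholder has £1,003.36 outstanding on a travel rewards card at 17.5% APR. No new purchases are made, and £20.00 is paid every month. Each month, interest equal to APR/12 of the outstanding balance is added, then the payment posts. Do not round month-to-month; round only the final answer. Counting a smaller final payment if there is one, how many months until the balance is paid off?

91 payments

Monthly rate r = 17.5%/12 = 1.45833% = 0.0145833.
Recurrence: B ← B·(1+r) − £20.00.
Month 1: interest £14.63; balance after payment £997.99.
Month 2: interest £14.55; balance after payment £992.55.
Closed form: n = −ln(1 − rB₀/P)/ln(1+r) = −ln(0.26838)/ln(1.01458) ≈ 90.851, so the balance reaches zero during payment 91.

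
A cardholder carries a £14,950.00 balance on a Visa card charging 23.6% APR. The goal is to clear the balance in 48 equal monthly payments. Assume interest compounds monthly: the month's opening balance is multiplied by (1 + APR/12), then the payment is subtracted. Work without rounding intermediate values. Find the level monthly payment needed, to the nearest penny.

£484.10

Monthly rate r = 23.6%/12 = 1.96667% = 0.0196667.
Level-payment amortization: P = B₀·r / (1 − (1+r)^(−n)) = 14950.00·0.0196667 / (1 − 1.01967^(−48)).
Denominator 1 − (1+r)^(−48) = 0.607350245.
P = 294.017 / 0.607350245 ≈ 484.10.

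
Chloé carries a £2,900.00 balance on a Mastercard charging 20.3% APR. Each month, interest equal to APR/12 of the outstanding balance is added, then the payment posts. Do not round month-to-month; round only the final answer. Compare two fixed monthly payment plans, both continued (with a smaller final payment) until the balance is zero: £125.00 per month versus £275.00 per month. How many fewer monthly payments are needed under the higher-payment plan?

18 fewer payments

Monthly rate r = 20.3%/12 = 1.69167% = 0.0169167.
At £125.00/mo: n = ⌈−ln(1 − rB₀/P)/ln(1+r)⌉ = 30 payments (last £88.65); total interest = total paid − £2,900.00 = £813.65.
At £275.00/mo: 12 payments (last £196.65); total interest £321.65.
Payments saved = 30 − 12 = 18.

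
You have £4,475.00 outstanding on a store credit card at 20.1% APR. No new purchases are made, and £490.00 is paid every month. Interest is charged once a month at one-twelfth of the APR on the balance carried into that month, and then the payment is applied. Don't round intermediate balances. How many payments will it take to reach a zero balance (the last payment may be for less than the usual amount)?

Monthly rate r = 20.1%/12 = 1.675% = 0.01675.
Recurrence: B ← B·(1+r) − £490.00.
Month 1: interest £74.96; balance after payment £4,059.96.
Month 2: interest £68.00; balance after payment £3,637.96.
Closed form: n = −ln(1 − rB₀/P)/ln(1+r) = −ln(0.84703)/ln(1.01675) ≈ 9.995, so the balance reaches zero during payment 10.

10 months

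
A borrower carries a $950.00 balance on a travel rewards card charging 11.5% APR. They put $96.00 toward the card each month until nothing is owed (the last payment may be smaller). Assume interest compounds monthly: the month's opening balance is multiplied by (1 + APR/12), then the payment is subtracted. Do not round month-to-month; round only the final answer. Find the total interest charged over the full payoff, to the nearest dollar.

Monthly rate r = 11.5%/12 = 0.958333% = 0.00958333.
Payoff takes n = ⌈−ln(1 − rB₀/P)/ln(1+r)⌉ = ⌈10.447⌉ = 11 payments; the last is $43.00.
Total paid = 10·$96.00 + $43.00 = $1,003.00.
Total interest = total paid − principal = $1,003.00 − $950.00 = $53.00.

$53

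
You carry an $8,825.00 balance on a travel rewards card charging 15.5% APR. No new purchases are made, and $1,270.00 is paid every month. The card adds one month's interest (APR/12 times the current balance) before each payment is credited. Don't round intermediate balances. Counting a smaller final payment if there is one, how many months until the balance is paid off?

Monthly rate r = 15.5%/12 = 1.29167% = 0.0129167.
Recurrence: B ← B·(1+r) − $1,270.00.
Month 1: interest $113.99; balance after payment $7,668.99.
Month 2: interest $99.06; balance after payment $6,498.05.
Closed form: n = −ln(1 − rB₀/P)/ln(1+r) = −ln(0.91024)/ln(1.01292) ≈ 7.328, so the balance reaches zero during payment 8.

8 payments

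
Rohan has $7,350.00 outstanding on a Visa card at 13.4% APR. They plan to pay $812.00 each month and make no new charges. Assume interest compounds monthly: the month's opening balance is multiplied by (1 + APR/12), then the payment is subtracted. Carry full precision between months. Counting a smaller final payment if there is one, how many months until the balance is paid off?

10 payments

Monthly rate r = 13.4%/12 = 1.11667% = 0.0111667.
Recurrence: B ← B·(1+r) − $812.00.
Month 1: interest $82.08; balance after payment $6,620.07.
Month 2: interest $73.92; balance after payment $5,882.00.
Closed form: n = −ln(1 − rB₀/P)/ln(1+r) = −ln(0.89892)/ln(1.01117) ≈ 9.596, so the balance reaches zero during payment 10.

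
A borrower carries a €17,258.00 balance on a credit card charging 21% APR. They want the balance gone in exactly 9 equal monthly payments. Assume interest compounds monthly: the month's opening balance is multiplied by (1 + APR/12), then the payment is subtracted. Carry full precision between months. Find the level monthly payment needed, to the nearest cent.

€2,089.22

Monthly rate r = 21%/12 = 1.75% = 0.0175.
Level-payment amortization: P = B₀·r / (1 − (1+r)^(−n)) = 17258.00·0.0175 / (1 − 1.0175^(−9)).
Denominator 1 − (1+r)^(−9) = 0.144558651.
P = 302.015 / 0.144558651 ≈ 2089.22.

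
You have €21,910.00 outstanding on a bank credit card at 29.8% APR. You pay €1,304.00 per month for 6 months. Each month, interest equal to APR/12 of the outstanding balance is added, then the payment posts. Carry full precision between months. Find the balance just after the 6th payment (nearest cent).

€17,057.98

Monthly rate r = 29.8%/12 = 2.48333% = 0.0248333.
Each month: B ← B·(1+r) − €1,304.00.
Month 1: interest €544.10; balance after payment €21,150.10.
Month 2: interest €525.23; balance after payment €20,371.33.
Month 3: interest €505.89; balance after payment €19,573.21.
Month 4: interest €486.07; balance after payment €18,755.28.
Month 5: interest €465.76; balance after payment €17,917.04.
Month 6: interest €444.94; balance after payment €17,057.98.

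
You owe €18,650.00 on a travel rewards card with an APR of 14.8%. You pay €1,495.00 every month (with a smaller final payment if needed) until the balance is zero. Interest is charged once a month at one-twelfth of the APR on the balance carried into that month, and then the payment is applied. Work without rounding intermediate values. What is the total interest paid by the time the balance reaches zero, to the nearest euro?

Monthly rate r = 14.8%/12 = 1.23333% = 0.0123333.
Payoff takes n = ⌈−ln(1 − rB₀/P)/ln(1+r)⌉ = ⌈13.629⌉ = 14 payments; the last is €943.02.
Total paid = 13·€1,495.00 + €943.02 = €20,378.02.
Total interest = total paid − principal = €20,378.02 − €18,650.00 = €1,728.02.

€1,728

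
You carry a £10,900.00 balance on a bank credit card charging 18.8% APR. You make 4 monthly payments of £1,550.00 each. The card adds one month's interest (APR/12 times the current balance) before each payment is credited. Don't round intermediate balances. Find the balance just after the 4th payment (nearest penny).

£5,252.06

Monthly rate r = 18.8%/12 = 1.56667% = 0.0156667.
Each month: B ← B·(1+r) − £1,550.00.
Month 1: interest £170.77; balance after payment £9,520.77.
Month 2: interest £149.16; balance after payment £8,119.93.
Month 3: interest £127.21; balance after payment £6,697.14.
Month 4: interest £104.92; balance after payment £5,252.06.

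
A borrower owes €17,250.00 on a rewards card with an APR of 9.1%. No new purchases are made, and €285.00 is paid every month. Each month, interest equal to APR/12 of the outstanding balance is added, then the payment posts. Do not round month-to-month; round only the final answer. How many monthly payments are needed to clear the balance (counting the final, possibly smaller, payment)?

Monthly rate r = 9.1%/12 = 0.758333% = 0.00758333.
Recurrence: B ← B·(1+r) − €285.00.
Month 1: interest €130.81; balance after payment €17,095.81.
Month 2: interest €129.64; balance after payment €16,940.46.
Closed form: n = −ln(1 − rB₀/P)/ln(1+r) = −ln(0.54101)/ln(1.00758) ≈ 81.316, so the balance reaches zero during payment 82.

82 months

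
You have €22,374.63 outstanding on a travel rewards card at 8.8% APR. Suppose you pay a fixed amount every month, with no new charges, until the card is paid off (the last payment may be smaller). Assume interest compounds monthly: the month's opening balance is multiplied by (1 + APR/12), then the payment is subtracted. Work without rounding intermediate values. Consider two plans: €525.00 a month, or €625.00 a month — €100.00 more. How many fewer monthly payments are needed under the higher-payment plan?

10 fewer payments

Monthly rate r = 8.8%/12 = 0.733333% = 0.00733333.
At €525.00/mo: n = ⌈−ln(1 − rB₀/P)/ln(1+r)⌉ = 52 payments (last €151.88); total interest = total paid − €22,374.63 = €4,552.25.
At €625.00/mo: 42 payments (last €424.68); total interest €3,675.05.
Payments saved = 52 − 42 = 10.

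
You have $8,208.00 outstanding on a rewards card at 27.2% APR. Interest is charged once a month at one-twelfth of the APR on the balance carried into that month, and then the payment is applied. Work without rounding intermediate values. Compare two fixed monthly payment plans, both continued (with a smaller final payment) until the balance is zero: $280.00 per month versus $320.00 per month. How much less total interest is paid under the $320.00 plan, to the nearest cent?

$1,208.95

Monthly rate r = 27.2%/12 = 2.26667% = 0.0226667.
At $280.00/mo: n = ⌈−ln(1 − rB₀/P)/ln(1+r)⌉ = 49 payments (last $202.42); total interest = total paid − $8,208.00 = $5,434.42.
At $320.00/mo: 39 payments (last $273.47); total interest $4,225.47.
Interest saved = $5,434.42 − $4,225.47 = $1,208.95.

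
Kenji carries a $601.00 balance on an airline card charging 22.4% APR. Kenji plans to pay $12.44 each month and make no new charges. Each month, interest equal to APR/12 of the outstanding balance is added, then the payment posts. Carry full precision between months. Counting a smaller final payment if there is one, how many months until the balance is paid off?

126 months

Monthly rate r = 22.4%/12 = 1.86667% = 0.0186667.
Recurrence: B ← B·(1+r) − $12.44.
Month 1: interest $11.22; balance after payment $599.78.
Month 2: interest $11.20; balance after payment $598.53.
Closed form: n = −ln(1 − rB₀/P)/ln(1+r) = −ln(0.098178)/ln(1.01867) ≈ 125.495, so the balance reaches zero during payment 126.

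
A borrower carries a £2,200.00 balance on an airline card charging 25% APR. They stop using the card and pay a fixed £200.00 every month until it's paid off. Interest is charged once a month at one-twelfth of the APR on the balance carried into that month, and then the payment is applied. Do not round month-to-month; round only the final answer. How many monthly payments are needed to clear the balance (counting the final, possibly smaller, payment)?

13 payments

Monthly rate r = 25%/12 = 2.08333% = 0.0208333.
Recurrence: B ← B·(1+r) − £200.00.
Month 1: interest £45.83; balance after payment £2,045.83.
Month 2: interest £42.62; balance after payment £1,888.45.
Closed form: n = −ln(1 − rB₀/P)/ln(1+r) = −ln(0.77083)/ln(1.02083) ≈ 12.623, so the balance reaches zero during payment 13.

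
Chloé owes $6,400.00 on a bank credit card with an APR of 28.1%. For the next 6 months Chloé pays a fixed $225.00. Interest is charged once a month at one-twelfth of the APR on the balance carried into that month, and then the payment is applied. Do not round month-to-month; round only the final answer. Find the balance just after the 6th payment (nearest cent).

Monthly rate r = 28.1%/12 = 2.34167% = 0.0234167.
Each month: B ← B·(1+r) − $225.00.
Month 1: interest $149.87; balance after payment $6,324.87.
Month 2: interest $148.11; balance after payment $6,247.97.
Month 3: interest $146.31; balance after payment $6,169.28.
Month 4: interest $144.46; balance after payment $6,088.74.
Month 5: interest $142.58; balance after payment $6,006.32.
Month 6: interest $140.65; balance after payment $5,921.97.

$5,921.97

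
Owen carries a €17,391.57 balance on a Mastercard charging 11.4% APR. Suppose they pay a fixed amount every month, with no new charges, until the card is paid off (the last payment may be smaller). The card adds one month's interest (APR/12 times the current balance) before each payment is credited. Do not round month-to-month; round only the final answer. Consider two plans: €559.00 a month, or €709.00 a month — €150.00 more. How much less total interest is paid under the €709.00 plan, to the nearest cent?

€819.00

Monthly rate r = 11.4%/12 = 0.95% = 0.0095.
At €559.00/mo: n = ⌈−ln(1 − rB₀/P)/ln(1+r)⌉ = 38 payments (last €30.64); total interest = total paid − €17,391.57 = €3,322.07.
At €709.00/mo: 29 payments (last €42.64); total interest €2,503.07.
Interest saved = €3,322.07 − €2,503.07 = €819.00.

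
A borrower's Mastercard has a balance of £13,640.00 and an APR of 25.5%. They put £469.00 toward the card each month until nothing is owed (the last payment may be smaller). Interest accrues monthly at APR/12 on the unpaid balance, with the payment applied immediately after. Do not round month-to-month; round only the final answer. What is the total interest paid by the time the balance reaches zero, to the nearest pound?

Monthly rate r = 25.5%/12 = 2.125% = 0.02125.
Payoff takes n = ⌈−ln(1 − rB₀/P)/ln(1+r)⌉ = ⌈45.768⌉ = 46 payments; the last is £361.04.
Total paid = 45·£469.00 + £361.04 = £21,466.04.
Total interest = total paid − principal = £21,466.04 − £13,640.00 = £7,826.04.

£7,826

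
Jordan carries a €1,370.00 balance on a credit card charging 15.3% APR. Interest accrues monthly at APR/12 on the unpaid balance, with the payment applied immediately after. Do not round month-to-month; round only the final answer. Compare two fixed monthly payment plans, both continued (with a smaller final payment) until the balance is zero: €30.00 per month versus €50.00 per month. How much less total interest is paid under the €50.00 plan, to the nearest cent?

€370.73

Monthly rate r = 15.3%/12 = 1.275% = 0.01275.
At €30.00/mo: n = ⌈−ln(1 − rB₀/P)/ln(1+r)⌉ = 69 payments (last €26.90); total interest = total paid − €1,370.00 = €696.90.
At €50.00/mo: 34 payments (last €46.17); total interest €326.17.
Interest saved = €696.90 − €326.17 = €370.73.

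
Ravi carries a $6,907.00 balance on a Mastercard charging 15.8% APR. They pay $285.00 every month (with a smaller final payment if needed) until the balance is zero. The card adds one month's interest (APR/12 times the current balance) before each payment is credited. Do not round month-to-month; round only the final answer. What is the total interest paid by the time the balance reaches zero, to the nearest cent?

Monthly rate r = 15.8%/12 = 1.31667% = 0.0131667.
Payoff takes n = ⌈−ln(1 − rB₀/P)/ln(1+r)⌉ = ⌈29.382⌉ = 30 payments; the last is $109.19.
Total paid = 29·$285.00 + $109.19 = $8,374.19.
Total interest = total paid − principal = $8,374.19 − $6,907.00 = $1,467.19.

$1,467.19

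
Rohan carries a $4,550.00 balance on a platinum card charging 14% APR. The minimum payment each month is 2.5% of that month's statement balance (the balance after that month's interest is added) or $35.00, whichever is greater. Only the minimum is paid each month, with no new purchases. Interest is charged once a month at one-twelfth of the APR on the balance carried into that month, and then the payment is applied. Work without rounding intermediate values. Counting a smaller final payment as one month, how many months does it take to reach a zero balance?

Monthly rate r = 14%/12 = 1.16667% = 0.0116667.
While 2.5% of the post-interest balance exceeds $35.00, each month B ← (B·(1+r))·(1 − 0.025), i.e. B shrinks by the factor (1+r)·0.975 = 0.98638.
This holds for months 1–87. Entering month 88 the balance is $1,379.34; 2.5% of the post-interest balance is now below $35.00, so the flat $35.00 minimum applies from here.
From month 88 a fixed $35.00 at rate r clears $1,379.34 in 54 more payments. Total: 87 + 54 = 141 months.

141 months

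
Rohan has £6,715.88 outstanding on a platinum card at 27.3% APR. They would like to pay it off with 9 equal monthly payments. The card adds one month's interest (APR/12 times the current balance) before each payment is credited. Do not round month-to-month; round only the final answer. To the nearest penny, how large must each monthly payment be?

£833.63

Monthly rate r = 27.3%/12 = 2.275% = 0.02275.
Level-payment amortization: P = B₀·r / (1 − (1+r)^(−n)) = 6715.88·0.02275 / (1 − 1.02275^(−9)).
Denominator 1 − (1+r)^(−9) = 0.183277338.
P = 152.786 / 0.183277338 ≈ 833.63.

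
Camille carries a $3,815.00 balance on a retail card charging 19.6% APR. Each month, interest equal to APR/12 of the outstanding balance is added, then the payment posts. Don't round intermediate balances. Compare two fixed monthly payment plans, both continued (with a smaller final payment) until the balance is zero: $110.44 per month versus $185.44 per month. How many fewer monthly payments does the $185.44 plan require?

26 fewer payments

Monthly rate r = 19.6%/12 = 1.63333% = 0.0163333.
At $110.44/mo: n = ⌈−ln(1 − rB₀/P)/ln(1+r)⌉ = 52 payments (last $29.70); total interest = total paid − $3,815.00 = $1,847.14.
At $185.44/mo: 26 payments (last $51.46); total interest $872.46.
Payments saved = 52 − 26 = 26.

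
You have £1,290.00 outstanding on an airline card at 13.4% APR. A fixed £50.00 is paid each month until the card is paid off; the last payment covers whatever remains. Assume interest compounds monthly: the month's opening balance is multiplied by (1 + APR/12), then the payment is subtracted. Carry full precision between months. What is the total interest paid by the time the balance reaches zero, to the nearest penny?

Monthly rate r = 13.4%/12 = 1.11667% = 0.0111667.
Payoff takes n = ⌈−ln(1 − rB₀/P)/ln(1+r)⌉ = ⌈30.601⌉ = 31 payments; the last is £30.12.
Total paid = 30·£50.00 + £30.12 = £1,530.12.
Total interest = total paid − principal = £1,530.12 − £1,290.00 = £240.12.

£240.12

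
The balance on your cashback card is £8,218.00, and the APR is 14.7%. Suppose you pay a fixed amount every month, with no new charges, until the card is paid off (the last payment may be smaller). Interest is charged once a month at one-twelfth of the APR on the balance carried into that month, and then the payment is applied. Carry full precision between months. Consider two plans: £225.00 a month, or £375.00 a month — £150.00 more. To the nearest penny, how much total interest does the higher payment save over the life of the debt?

Monthly rate r = 14.7%/12 = 1.225% = 0.01225.
At £225.00/mo: n = ⌈−ln(1 − rB₀/P)/ln(1+r)⌉ = 49 payments (last £161.74); total interest = total paid − £8,218.00 = £2,743.74.
At £375.00/mo: 26 payments (last £253.26); total interest £1,410.26.
Interest saved = £2,743.74 − £1,410.26 = £1,333.48.

£1,333.48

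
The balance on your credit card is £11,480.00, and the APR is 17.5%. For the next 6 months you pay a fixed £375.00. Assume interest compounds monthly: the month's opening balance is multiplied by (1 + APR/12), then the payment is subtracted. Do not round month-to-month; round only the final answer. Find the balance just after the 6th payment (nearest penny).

£10,188.20

Monthly rate r = 17.5%/12 = 1.45833% = 0.0145833.
Each month: B ← B·(1+r) − £375.00.
Month 1: interest £167.42; balance after payment £11,272.42.
Month 2: interest £164.39; balance after payment £11,061.81.
Month 3: interest £161.32; balance after payment £10,848.12.
Month 4: interest £158.20; balance after payment £10,631.33.
Month 5: interest £155.04; balance after payment £10,411.37.
Month 6: interest £151.83; balance after payment £10,188.20.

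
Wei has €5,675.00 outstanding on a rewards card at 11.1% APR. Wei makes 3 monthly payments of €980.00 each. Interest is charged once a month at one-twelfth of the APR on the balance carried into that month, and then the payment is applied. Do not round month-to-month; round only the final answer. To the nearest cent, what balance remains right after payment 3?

Monthly rate r = 11.1%/12 = 0.925% = 0.00925.
Each month: B ← B·(1+r) − €980.00.
Month 1: interest €52.49; balance after payment €4,747.49.
Month 2: interest €43.91; balance after payment €3,811.41.
Month 3: interest €35.26; balance after payment €2,866.66.

€2,866.66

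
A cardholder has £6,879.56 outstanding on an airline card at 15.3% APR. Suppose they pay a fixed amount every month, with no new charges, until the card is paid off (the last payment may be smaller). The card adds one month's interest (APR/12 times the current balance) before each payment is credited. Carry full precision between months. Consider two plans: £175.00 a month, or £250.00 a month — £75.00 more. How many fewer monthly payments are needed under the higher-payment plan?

Monthly rate r = 15.3%/12 = 1.275% = 0.01275.
At £175.00/mo: n = ⌈−ln(1 − rB₀/P)/ln(1+r)⌉ = 55 payments (last £158.29); total interest = total paid − £6,879.56 = £2,728.73.
At £250.00/mo: 35 payments (last £26.66); total interest £1,647.10.
Payments saved = 55 − 35 = 20.

20 fewer payments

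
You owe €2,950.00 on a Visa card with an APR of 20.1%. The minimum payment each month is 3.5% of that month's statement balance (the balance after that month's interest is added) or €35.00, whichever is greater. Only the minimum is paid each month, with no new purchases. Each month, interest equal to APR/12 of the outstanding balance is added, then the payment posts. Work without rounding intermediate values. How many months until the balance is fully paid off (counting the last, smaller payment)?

97 months

Monthly rate r = 20.1%/12 = 1.675% = 0.01675.
While 3.5% of the post-interest balance exceeds €35.00, each month B ← (B·(1+r))·(1 − 0.035), i.e. B shrinks by the factor (1+r)·0.965 = 0.98116.
This holds for months 1–58. Entering month 59 the balance is €979.10; 3.5% of the post-interest balance is now below €35.00, so the flat €35.00 minimum applies from here.
From month 59 a fixed €35.00 at rate r clears €979.10 in 39 more payments. Total: 58 + 39 = 97 months.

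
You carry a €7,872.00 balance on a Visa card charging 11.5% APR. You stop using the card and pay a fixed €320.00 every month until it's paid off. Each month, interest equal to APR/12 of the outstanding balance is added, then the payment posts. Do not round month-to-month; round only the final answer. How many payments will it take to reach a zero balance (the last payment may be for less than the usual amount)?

29 payments

Monthly rate r = 11.5%/12 = 0.958333% = 0.00958333.
Recurrence: B ← B·(1+r) − €320.00.
Month 1: interest €75.44; balance after payment €7,627.44.
Month 2: interest €73.10; balance after payment €7,380.54.
Closed form: n = −ln(1 − rB₀/P)/ln(1+r) = −ln(0.76425)/ln(1.00958) ≈ 28.189, so the balance reaches zero during payment 29.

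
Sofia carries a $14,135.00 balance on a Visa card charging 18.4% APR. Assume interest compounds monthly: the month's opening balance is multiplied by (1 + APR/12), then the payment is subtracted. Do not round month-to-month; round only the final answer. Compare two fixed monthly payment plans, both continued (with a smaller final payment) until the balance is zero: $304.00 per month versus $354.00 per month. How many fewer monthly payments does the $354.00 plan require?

Monthly rate r = 18.4%/12 = 1.53333% = 0.0153333.
At $304.00/mo: n = ⌈−ln(1 − rB₀/P)/ln(1+r)⌉ = 83 payments (last $6.16); total interest = total paid − $14,135.00 = $10,799.16.
At $354.00/mo: 63 payments (last $92.26); total interest $7,905.26.
Payments saved = 83 − 63 = 20.

20 fewer payments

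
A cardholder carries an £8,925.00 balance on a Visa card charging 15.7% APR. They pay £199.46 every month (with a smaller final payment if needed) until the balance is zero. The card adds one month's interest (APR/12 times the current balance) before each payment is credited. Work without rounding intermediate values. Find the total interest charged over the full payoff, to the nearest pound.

£4,586

Monthly rate r = 15.7%/12 = 1.30833% = 0.0130833.
Payoff takes n = ⌈−ln(1 − rB₀/P)/ln(1+r)⌉ = ⌈67.739⌉ = 68 payments; the last is £147.58.
Total paid = 67·£199.46 + £147.58 = £13,511.40.
Total interest = total paid − principal = £13,511.40 − £8,925.00 = £4,586.40.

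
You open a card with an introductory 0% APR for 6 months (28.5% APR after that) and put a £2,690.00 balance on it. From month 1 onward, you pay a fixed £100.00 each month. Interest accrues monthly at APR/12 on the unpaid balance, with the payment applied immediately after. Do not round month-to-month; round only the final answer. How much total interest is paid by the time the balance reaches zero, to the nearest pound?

Promo months 1–6 at r₀ = 0%/12 = 0; months 7+ at r₁ = 28.5%/12 = 0.02375.
After month 6 (no interest yet): B = £2,690.00 − 6·£100.00 = £2,090.00.
Then at r₁ with £100.00/mo: n₂ = −ln(1 − r₁·B/P)/ln(1+r₁) ≈ 29.22 → 30 more payments.
Total paid = 35·£100.00 + £22.46 = £3,522.46; interest = £3,522.46 − £2,690.00 = £832.46.

£832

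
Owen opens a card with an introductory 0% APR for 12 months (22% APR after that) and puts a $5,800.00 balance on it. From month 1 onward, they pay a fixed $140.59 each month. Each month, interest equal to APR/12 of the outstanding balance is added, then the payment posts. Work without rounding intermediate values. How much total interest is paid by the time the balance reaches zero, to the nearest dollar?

Promo months 1–12 at r₀ = 0%/12 = 0; months 13+ at r₁ = 22%/12 = 0.0183333.
After month 12 (no interest yet): B = $5,800.00 − 12·$140.59 = $4,112.92.
Then at r₁ with $140.59/mo: n₂ = −ln(1 − r₁·B/P)/ln(1+r₁) ≈ 42.31 → 43 more payments.
Total paid = 54·$140.59 + $43.37 = $7,635.23; interest = $7,635.23 − $5,800.00 = $1,835.23.

$1,835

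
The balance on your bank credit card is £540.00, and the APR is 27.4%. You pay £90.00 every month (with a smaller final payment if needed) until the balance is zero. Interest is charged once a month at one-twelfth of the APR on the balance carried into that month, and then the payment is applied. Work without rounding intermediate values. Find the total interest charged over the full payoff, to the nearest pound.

£48

Monthly rate r = 27.4%/12 = 2.28333% = 0.0228333.
Payoff takes n = ⌈−ln(1 − rB₀/P)/ln(1+r)⌉ = ⌈6.526⌉ = 7 payments; the last is £47.62.
Total paid = 6·£90.00 + £47.62 = £587.62.
Total interest = total paid − principal = £587.62 − £540.00 = £47.62.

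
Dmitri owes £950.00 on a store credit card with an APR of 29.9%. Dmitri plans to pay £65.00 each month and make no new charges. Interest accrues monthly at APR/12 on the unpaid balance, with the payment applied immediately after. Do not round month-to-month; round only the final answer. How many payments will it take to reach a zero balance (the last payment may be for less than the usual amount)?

19 months

Monthly rate r = 29.9%/12 = 2.49167% = 0.0249167.
Recurrence: B ← B·(1+r) − £65.00.
Month 1: interest £23.67; balance after payment £908.67.
Month 2: interest £22.64; balance after payment £866.31.
Closed form: n = −ln(1 − rB₀/P)/ln(1+r) = −ln(0.63583)/ln(1.02492) ≈ 18.399, so the balance reaches zero during payment 19.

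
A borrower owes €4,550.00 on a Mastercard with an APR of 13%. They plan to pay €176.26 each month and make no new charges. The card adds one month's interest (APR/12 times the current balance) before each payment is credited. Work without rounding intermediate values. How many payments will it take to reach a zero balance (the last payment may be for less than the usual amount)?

31 months

Monthly rate r = 13%/12 = 1.08333% = 0.0108333.
Recurrence: B ← B·(1+r) − €176.26.
Month 1: interest €49.29; balance after payment €4,423.03.
Month 2: interest €47.92; balance after payment €4,294.69.
Closed form: n = −ln(1 − rB₀/P)/ln(1+r) = −ln(0.72035)/ln(1.01083) ≈ 30.443, so the balance reaches zero during payment 31.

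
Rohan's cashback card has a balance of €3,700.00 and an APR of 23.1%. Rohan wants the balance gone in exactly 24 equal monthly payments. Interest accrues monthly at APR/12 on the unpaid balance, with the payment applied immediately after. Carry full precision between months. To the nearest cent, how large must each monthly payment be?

€193.96

Monthly rate r = 23.1%/12 = 1.925% = 0.01925.
Level-payment amortization: P = B₀·r / (1 − (1+r)^(−n)) = 3700.00·0.01925 / (1 − 1.01925^(−24)).
Denominator 1 − (1+r)^(−24) = 0.367205469.
P = 71.225 / 0.367205469 ≈ 193.96.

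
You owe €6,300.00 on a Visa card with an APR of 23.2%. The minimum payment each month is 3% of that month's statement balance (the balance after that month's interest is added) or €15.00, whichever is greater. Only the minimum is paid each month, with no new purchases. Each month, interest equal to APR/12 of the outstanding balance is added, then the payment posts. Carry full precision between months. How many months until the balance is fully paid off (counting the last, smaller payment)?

278 months

Monthly rate r = 23.2%/12 = 1.93333% = 0.0193333.
While 3% of the post-interest balance exceeds €15.00, each month B ← (B·(1+r))·(1 − 0.03), i.e. B shrinks by the factor (1+r)·0.97 = 0.98875.
This holds for months 1–226. Entering month 227 the balance is €488.90; 3% of the post-interest balance is now below €15.00, so the flat €15.00 minimum applies from here.
From month 227 a fixed €15.00 at rate r clears €488.90 in 52 more payments. Total: 226 + 52 = 278 months.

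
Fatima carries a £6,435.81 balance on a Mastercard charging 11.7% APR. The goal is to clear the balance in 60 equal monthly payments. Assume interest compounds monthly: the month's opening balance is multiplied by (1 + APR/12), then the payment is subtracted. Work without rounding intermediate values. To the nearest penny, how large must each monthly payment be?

£142.19

Monthly rate r = 11.7%/12 = 0.975% = 0.00975.
Level-payment amortization: P = B₀·r / (1 − (1+r)^(−n)) = 6435.81·0.00975 / (1 − 1.00975^(−60)).
Denominator 1 − (1+r)^(−60) = 0.441313356.
P = 62.7491 / 0.441313356 ≈ 142.19.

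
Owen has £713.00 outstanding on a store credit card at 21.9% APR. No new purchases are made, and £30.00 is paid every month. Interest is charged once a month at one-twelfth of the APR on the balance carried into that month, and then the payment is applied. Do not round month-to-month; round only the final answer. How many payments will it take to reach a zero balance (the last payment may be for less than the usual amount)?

32 payments

Monthly rate r = 21.9%/12 = 1.825% = 0.01825.
Recurrence: B ← B·(1+r) − £30.00.
Month 1: interest £13.01; balance after payment £696.01.
Month 2: interest £12.70; balance after payment £678.71.
Closed form: n = −ln(1 − rB₀/P)/ln(1+r) = −ln(0.56626)/ln(1.01825) ≈ 31.445, so the balance reaches zero during payment 32.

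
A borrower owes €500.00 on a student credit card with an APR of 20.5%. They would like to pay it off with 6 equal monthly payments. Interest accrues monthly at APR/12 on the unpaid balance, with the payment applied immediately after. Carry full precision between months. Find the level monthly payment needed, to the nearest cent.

Monthly rate r = 20.5%/12 = 1.70833% = 0.0170833.
Level-payment amortization: P = B₀·r / (1 − (1+r)^(−n)) = 500.00·0.0170833 / (1 − 1.01708^(−6)).
Denominator 1 − (1+r)^(−6) = 0.096640172.
P = 8.54167 / 0.096640172 ≈ 88.39.

€88.39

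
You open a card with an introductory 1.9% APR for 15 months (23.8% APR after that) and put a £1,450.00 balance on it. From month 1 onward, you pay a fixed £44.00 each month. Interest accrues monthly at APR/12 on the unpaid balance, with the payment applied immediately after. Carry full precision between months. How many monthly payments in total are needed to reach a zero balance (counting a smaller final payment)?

Promo months 1–15 at r₀ = 1.9%/12 = 0.00158333; months 16+ at r₁ = 23.8%/12 = 0.0198333.
After month 15: iterate B ← B·(1+r₀) − £44.00 for 15 months → £817.46.
Then at r₁ with £44.00/mo: n₂ = −ln(1 − r₁·B/P)/ln(1+r₁) ≈ 23.40 → 24 more payments.

39 payments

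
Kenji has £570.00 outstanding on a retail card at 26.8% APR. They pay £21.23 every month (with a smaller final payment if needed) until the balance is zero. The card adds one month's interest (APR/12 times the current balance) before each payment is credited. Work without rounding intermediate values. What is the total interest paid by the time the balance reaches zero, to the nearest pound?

£310

Monthly rate r = 26.8%/12 = 2.23333% = 0.0223333.
Payoff takes n = ⌈−ln(1 − rB₀/P)/ln(1+r)⌉ = ⌈41.442⌉ = 42 payments; the last is £9.44.
Total paid = 41·£21.23 + £9.44 = £879.87.
Total interest = total paid − principal = £879.87 − £570.00 = £309.87.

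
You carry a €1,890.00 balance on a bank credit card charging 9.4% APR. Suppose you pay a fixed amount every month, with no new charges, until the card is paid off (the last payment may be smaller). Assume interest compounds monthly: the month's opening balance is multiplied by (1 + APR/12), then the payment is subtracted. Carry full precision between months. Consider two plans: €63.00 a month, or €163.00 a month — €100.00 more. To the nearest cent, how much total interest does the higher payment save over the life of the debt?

Monthly rate r = 9.4%/12 = 0.783333% = 0.00783333.
At €63.00/mo: n = ⌈−ln(1 − rB₀/P)/ln(1+r)⌉ = 35 payments (last €20.92); total interest = total paid − €1,890.00 = €272.92.
At €163.00/mo: 13 payments (last €33.27); total interest €99.27.
Interest saved = €272.92 − €99.27 = €173.65.

€173.65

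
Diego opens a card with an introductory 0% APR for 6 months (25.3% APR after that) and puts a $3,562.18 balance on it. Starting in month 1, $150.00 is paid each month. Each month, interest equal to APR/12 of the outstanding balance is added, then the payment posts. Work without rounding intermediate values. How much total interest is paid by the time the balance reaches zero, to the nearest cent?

$707.86

Promo months 1–6 at r₀ = 0%/12 = 0; months 7+ at r₁ = 25.3%/12 = 0.0210833.
After month 6 (no interest yet): B = $3,562.18 − 6·$150.00 = $2,662.18.
Then at r₁ with $150.00/mo: n₂ = −ln(1 − r₁·B/P)/ln(1+r₁) ≈ 22.46 → 23 more payments.
Total paid = 28·$150.00 + $70.04 = $4,270.04; interest = $4,270.04 − $3,562.18 = $707.86.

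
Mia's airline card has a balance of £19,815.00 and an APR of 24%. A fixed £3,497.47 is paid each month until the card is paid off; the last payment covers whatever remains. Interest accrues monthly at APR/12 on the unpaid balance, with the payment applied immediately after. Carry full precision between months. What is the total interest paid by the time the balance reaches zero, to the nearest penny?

£1,427.31

Monthly rate r = 24%/12 = 2% = 0.02.
Payoff takes n = ⌈−ln(1 − rB₀/P)/ln(1+r)⌉ = ⌈6.073⌉ = 7 payments; the last is £257.49.
Total paid = 6·£3,497.47 + £257.49 = £21,242.31.
Total interest = total paid − principal = £21,242.31 − £19,815.00 = £1,427.31.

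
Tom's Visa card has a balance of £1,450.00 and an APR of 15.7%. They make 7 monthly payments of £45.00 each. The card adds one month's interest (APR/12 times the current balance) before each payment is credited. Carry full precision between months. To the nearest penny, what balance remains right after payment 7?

£1,260.49

Monthly rate r = 15.7%/12 = 1.30833% = 0.0130833.
Each month: B ← B·(1+r) − £45.00.
Month 1: interest £18.97; balance after payment £1,423.97.
Month 2: interest £18.63; balance after payment £1,397.60.
Month 3: interest £18.29; balance after payment £1,370.89.
Month 4: interest £17.94; balance after payment £1,343.82.
Month 5: interest £17.58; balance after payment £1,316.40.
Month 6: interest £17.22; balance after payment £1,288.63.
Month 7: interest £16.86; balance after payment £1,260.49.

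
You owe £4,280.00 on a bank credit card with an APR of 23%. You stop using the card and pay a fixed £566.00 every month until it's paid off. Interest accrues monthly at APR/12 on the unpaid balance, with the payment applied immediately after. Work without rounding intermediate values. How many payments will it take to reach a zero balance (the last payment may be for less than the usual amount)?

Monthly rate r = 23%/12 = 1.91667% = 0.0191667.
Recurrence: B ← B·(1+r) − £566.00.
Month 1: interest £82.03; balance after payment £3,796.03.
Month 2: interest £72.76; balance after payment £3,302.79.
Closed form: n = −ln(1 − rB₀/P)/ln(1+r) = −ln(0.85506)/ln(1.01917) ≈ 8.247, so the balance reaches zero during payment 9.

9 months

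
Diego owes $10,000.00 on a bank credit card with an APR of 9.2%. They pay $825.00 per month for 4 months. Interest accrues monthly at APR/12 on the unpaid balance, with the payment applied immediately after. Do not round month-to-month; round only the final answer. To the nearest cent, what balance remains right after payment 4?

Monthly rate r = 9.2%/12 = 0.766667% = 0.00766667.
Each month: B ← B·(1+r) − $825.00.
Month 1: interest $76.67; balance after payment $9,251.67.
Month 2: interest $70.93; balance after payment $8,497.60.
Month 3: interest $65.15; balance after payment $7,737.74.
Month 4: interest $59.32; balance after payment $6,972.07.

$6,972.07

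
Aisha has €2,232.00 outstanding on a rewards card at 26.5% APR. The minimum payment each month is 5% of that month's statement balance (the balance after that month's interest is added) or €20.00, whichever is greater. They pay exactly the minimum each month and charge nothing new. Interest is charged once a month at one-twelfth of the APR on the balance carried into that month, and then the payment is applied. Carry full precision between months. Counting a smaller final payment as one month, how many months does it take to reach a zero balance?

Monthly rate r = 26.5%/12 = 2.20833% = 0.0220833.
While 5% of the post-interest balance exceeds €20.00, each month B ← (B·(1+r))·(1 − 0.05), i.e. B shrinks by the factor (1+r)·0.95 = 0.97098.
This holds for months 1–60. Entering month 61 the balance is €381.32; 5% of the post-interest balance is now below €20.00, so the flat €20.00 minimum applies from here.
From month 61 a fixed €20.00 at rate r clears €381.32 in 26 more payments. Total: 60 + 26 = 86 months.

86 months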